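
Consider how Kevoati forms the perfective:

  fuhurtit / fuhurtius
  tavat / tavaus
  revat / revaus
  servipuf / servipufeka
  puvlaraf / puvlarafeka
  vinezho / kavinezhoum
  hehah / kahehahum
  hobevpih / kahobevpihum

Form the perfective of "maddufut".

maddufuus

"maddufut" ends in -t. The stems ending in -t (fuhurtit → fuhurtius, tavat → tavaus, revat → revaus) drop the final letter and add -us.
So maddufut → maddufuus.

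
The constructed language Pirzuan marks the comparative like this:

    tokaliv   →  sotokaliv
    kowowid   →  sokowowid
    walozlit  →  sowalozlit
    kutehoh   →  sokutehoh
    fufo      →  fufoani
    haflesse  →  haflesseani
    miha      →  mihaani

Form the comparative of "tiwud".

sotiwud

kutehoh and fufo both have last vowel 'o' yet inflect differently (sokutehoh, fufoani), so the last vowel is not what conditions the rule; whether the stem ends in a vowel or a consonant is.
"tiwud" ends in a consonant. The stems ending in a consonant (tokaliv → sotokaliv, kowowid → sokowowid, walozlit → sowalozlit) add the prefix so-.
So tiwud → sotiwud.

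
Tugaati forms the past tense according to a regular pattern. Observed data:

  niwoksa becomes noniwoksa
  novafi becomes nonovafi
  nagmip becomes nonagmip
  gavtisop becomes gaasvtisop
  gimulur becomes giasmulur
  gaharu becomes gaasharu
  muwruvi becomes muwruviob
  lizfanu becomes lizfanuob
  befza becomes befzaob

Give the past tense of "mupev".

mupevob

"mupev" begins with m-. The one such stem in the data (muwruvi → muwruviob) adds -ob, so the same rule applies.
So mupev → mupevob.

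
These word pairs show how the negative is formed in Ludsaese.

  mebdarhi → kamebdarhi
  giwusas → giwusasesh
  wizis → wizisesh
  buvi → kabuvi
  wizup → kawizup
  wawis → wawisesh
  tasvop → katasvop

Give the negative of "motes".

wizis and buvi both have last vowel 'i' yet inflect differently (wizisesh, kabuvi), so the last vowel is not what conditions the rule; the final letter is.
"motes" ends in -s. The stems ending in -s (wizis → wizisesh, giwusas → giwusasesh, wawis → wawisesh) add -esh.
So motes → motesesh.

motesesh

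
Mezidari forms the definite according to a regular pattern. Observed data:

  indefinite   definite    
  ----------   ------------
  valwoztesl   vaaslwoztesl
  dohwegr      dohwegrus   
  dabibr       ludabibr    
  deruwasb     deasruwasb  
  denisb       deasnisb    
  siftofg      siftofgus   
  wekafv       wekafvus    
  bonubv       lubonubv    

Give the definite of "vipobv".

dabibr and dohwegr both end in -r yet inflect differently (ludabibr, dohwegrus), so the final letter is not what conditions the rule; the second-to-last letter is.
"vipobv" has second-to-last letter 'b'. The stems whose second-to-last letter is 'b' (dabibr → ludabibr, bonubv → lubonubv) add the prefix lu-.
The other patterns: stems whose second-to-last letter is 's' insert -as- after the first vowel; stems whose second-to-last letter is 'f' or 'g' add -us.
So vipobv → luvipobv.

luvipobv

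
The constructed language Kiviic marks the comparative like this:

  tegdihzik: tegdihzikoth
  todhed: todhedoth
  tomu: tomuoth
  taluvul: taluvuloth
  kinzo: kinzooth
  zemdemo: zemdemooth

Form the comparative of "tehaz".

Every pair shown (tegdihzik → tegdihzikoth, todhed → todhedoth, tomu → tomuoth, …) follows the same rule: add -oth.
So tehaz → tehazoth.

tehazoth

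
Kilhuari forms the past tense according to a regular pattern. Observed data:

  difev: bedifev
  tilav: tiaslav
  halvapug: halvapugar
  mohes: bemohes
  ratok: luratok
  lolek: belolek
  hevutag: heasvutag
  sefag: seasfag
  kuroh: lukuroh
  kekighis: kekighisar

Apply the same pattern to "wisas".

wiassas

mohes and kekighis both end in -s yet inflect differently (bemohes, kekighisar), so the final letter is not what conditions the rule; the last vowel is.
"wisas" has last vowel 'a'. The stems whose last vowel is 'a' (hevutag → heasvutag, tilav → tiaslav, sefag → seasfag) insert -as- after the first vowel.
So wisas → wiassas.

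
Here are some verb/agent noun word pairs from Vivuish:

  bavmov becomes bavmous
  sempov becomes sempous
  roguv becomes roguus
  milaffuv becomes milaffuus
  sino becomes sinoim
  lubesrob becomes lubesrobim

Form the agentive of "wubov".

wubous

bavmov and sino both have last vowel 'o' yet inflect differently (bavmous, sinoim), so the last vowel is not what conditions the rule; the final letter is.
"wubov" ends in -v. The stems ending in -v (bavmov → bavmous, sempov → sempous, roguv → roguus) drop the final letter and add -us.
So wubov → wubous.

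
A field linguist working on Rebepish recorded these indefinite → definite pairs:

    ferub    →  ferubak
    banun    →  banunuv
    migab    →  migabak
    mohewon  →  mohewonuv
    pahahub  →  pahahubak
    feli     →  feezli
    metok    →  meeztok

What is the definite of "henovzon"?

banun and pahahub both have last vowel 'u' yet inflect differently (banunuv, pahahubak), so the last vowel is not what conditions the rule; the final letter is.
"henovzon" ends in -n. The stems ending in -n (banun → banunuv, mohewon → mohewonuv) add -uv.
The other patterns: stems ending in -b add -ak; stems ending in -i or -k insert -ez- after the first vowel.
So henovzon → henovzonuv.

henovzonuv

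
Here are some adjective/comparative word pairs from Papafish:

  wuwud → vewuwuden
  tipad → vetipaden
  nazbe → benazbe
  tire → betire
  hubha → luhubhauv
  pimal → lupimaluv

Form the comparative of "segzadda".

"segzadda" ends in -a. The one such stem in the data (hubha → luhubhauv) adds lu- … -uv around the stem, so the same rule applies.
The other patterns: stems ending in -d add ve- … -en around the stem; stems ending in -e add the prefix be-.
So segzadda → lusegzaddauv.

lusegzaddauv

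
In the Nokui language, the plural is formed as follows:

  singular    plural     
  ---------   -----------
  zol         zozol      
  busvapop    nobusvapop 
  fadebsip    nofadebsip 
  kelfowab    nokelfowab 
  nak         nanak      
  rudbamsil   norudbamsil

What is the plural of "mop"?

momop

zol and rudbamsil both end in -l yet inflect differently (zozol, norudbamsil), so the final letter is not what conditions the rule; the number of vowels is.
"mop" has 1 vowel. The stems with 1 vowel (nak → nanak, zol → zozol) repeat the first consonant+vowel as a prefix.
The other pattern: stems with 3 vowels add the prefix no-.
So mop → momop.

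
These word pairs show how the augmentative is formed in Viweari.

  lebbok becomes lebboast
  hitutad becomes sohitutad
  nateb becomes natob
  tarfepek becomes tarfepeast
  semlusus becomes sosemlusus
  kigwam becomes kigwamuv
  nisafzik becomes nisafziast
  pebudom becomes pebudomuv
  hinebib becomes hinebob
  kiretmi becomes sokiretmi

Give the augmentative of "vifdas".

tarfepek and nateb both have last vowel 'e' yet inflect differently (tarfepeast, natob), so the last vowel is not what conditions the rule; the final letter is.
"vifdas" ends in -s. The one such stem in the data (semlusus → sosemlusus) adds the prefix so-, so the same rule applies.
The other patterns: stems ending in -k drop the final letter and add -ast; stems ending in -b change the last vowel to 'o'; stems ending in -m add -uv.
So vifdas → sovifdas.

sovifdas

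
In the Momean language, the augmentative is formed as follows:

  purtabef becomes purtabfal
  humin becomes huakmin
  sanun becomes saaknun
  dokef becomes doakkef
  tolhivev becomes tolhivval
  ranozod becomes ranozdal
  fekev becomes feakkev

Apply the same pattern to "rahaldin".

purtabef and dokef both end in -f yet inflect differently (purtabfal, doakkef), so the final letter is not what conditions the rule; the number of vowels is.
"rahaldin" has 3 vowels. The stems with 3 vowels (ranozod → ranozdal, tolhivev → tolhivval, purtabef → purtabfal) delete the last vowel and add -al.
So rahaldin → rahaldnal.

rahaldnal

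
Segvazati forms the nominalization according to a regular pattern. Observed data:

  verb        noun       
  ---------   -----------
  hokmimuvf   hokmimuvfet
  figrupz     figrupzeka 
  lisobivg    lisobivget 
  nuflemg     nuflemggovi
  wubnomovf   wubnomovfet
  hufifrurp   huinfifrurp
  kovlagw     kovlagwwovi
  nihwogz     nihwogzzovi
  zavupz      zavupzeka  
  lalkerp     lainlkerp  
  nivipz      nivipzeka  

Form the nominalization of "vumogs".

zavupz and nihwogz both end in -z yet inflect differently (zavupzeka, nihwogzzovi), so the final letter is not what conditions the rule; the second-to-last letter is.
"vumogs" has second-to-last letter 'g'. The stems whose second-to-last letter is 'g' (nihwogz → nihwogzzovi, kovlagw → kovlagwwovi) double the final consonant and add -ovi.
So vumogs → vumogssovi.

vumogssovi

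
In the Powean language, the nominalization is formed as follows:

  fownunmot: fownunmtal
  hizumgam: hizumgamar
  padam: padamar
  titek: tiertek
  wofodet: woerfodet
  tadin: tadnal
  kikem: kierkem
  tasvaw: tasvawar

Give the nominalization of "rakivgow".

"rakivgow" has last vowel 'o'. The one such stem in the data (fownunmot → fownunmtal) deletes the last vowel and adds -al (as does tadin), so the same rule applies.
So rakivgow → rakivgwal.

rakivgwal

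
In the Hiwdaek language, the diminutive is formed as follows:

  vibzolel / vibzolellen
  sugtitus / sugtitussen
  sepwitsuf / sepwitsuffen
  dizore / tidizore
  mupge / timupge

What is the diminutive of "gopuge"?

tigopuge

vibzolel and dizore both have last vowel 'e' yet inflect differently (vibzolellen, tidizore), so the last vowel is not what conditions the rule; whether the stem ends in a vowel or a consonant is.
"gopuge" ends in a vowel. The stems ending in a vowel (dizore → tidizore, mupge → timupge) add the prefix ti-.
The other pattern: stems ending in a consonant double the final consonant and add -en.
So gopuge → tigopuge.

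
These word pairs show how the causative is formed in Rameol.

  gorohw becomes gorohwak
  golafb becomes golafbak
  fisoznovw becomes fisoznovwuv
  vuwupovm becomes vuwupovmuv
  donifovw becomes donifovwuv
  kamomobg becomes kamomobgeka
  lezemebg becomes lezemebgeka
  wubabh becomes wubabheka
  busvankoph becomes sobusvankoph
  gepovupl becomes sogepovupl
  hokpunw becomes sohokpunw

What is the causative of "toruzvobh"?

toruzvobheka

gorohw and fisoznovw both end in -w yet inflect differently (gorohwak, fisoznovwuv), so the final letter is not what conditions the rule; the second-to-last letter is.
"toruzvobh" has second-to-last letter 'b'. The stems whose second-to-last letter is 'b' (kamomobg → kamomobgeka, lezemebg → lezemebgeka, wubabh → wubabheka) add -eka.
The other patterns: stems whose second-to-last letter is 'f' or 'h' add -ak; stems whose second-to-last letter is 'v' add -uv; stems whose second-to-last letter is 'n' or 'p' add the prefix so-.
So toruzvobh → toruzvobheka.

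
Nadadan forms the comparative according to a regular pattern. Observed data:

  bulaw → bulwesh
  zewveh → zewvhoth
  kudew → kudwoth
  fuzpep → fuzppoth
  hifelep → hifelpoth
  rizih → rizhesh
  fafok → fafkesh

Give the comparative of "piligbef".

piligbfoth

kudew and bulaw both end in -w yet inflect differently (kudwoth, bulwesh), so the final letter is not what conditions the rule; the last vowel is.
"piligbef" has last vowel 'e'. The stems whose last vowel is 'e' (hifelep → hifelpoth, kudew → kudwoth, fuzpep → fuzppoth) delete the last vowel and add -oth.
So piligbef → piligbfoth.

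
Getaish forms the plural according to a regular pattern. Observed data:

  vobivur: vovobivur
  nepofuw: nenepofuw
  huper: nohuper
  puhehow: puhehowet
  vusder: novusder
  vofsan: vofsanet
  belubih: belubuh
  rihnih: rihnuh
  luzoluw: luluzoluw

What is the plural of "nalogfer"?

nonalogfer

huper and vobivur both end in -r yet inflect differently (nohuper, vovobivur), so the final letter is not what conditions the rule; the last vowel is.
"nalogfer" has last vowel 'e'. The stems whose last vowel is 'e' (huper → nohuper, vusder → novusder) add the prefix no-.
So nalogfer → nonalogfer.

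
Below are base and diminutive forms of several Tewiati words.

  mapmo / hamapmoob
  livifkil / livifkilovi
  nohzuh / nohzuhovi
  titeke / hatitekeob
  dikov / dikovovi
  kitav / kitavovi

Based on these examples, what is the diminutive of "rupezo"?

harupezoob

dikov and mapmo both have last vowel 'o' yet inflect differently (dikovovi, hamapmoob), so the last vowel is not what conditions the rule; whether the stem ends in a vowel or a consonant is.
"rupezo" ends in a vowel. The stems ending in a vowel (mapmo → hamapmoob, titeke → hatitekeob) add ha- … -ob around the stem.
The other pattern: stems ending in a consonant add -ovi.
So rupezo → harupezoob.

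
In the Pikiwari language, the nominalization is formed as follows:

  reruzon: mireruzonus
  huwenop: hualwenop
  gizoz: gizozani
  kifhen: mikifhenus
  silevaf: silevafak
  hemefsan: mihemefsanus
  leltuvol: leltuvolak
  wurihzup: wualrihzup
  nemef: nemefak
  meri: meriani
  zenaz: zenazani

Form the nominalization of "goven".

reruzon and gizoz both have last vowel 'o' yet inflect differently (mireruzonus, gizozani), so the last vowel is not what conditions the rule; the final letter is.
"goven" ends in -n. The stems ending in -n (reruzon → mireruzonus, hemefsan → mihemefsanus, kifhen → mikifhenus) add mi- … -us around the stem.
So goven → migovenus.

migovenus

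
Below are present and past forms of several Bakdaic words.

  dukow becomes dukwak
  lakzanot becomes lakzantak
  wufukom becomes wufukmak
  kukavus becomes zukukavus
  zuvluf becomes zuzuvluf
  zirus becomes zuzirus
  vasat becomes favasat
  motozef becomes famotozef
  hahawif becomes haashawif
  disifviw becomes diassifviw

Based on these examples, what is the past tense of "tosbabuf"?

zutosbabuf

"tosbabuf" has last vowel 'u'. The stems whose last vowel is 'u' (kukavus → zukukavus, zuvluf → zuzuvluf, zirus → zuzirus) add the prefix zu-.
So tosbabuf → zutosbabuf.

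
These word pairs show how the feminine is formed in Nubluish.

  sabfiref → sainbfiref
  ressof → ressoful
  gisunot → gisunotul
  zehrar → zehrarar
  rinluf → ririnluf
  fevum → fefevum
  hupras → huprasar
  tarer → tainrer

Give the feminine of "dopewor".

"dopewor" has last vowel 'o'. The stems whose last vowel is 'o' (gisunot → gisunotul, ressof → ressoful) add -ul.
So dopewor → dopeworul.

dopeworul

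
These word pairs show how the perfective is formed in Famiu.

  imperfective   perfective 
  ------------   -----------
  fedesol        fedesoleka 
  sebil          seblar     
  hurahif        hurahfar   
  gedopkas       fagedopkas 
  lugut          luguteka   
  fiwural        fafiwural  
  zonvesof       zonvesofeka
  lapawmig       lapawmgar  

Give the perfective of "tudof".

tudofeka

"tudof" has last vowel 'o'. The stems whose last vowel is 'o' (zonvesof → zonvesofeka, fedesol → fedesoleka) add -eka.
The other patterns: stems whose last vowel is 'a' add the prefix fa-; stems whose last vowel is 'i' delete the last vowel and add -ar.
So tudof → tudofeka.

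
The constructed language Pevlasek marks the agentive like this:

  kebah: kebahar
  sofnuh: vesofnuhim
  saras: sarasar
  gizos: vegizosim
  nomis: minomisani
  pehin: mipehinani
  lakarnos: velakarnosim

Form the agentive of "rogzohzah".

rogzohzahar

"rogzohzah" has last vowel 'a'. The stems whose last vowel is 'a' (kebah → kebahar, saras → sarasar) add -ar.
The other patterns: stems whose last vowel is 'i' add mi- … -ani around the stem; stems whose last vowel is 'o' or 'u' add ve- … -im around the stem.
So rogzohzah → rogzohzahar.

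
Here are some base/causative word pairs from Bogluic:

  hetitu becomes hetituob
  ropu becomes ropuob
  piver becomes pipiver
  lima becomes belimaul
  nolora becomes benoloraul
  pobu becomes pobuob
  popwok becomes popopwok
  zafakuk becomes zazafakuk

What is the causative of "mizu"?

mizuob

"mizu" ends in -u. The stems ending in -u (pobu → pobuob, ropu → ropuob, hetitu → hetituob) add -ob.
The other patterns: stems ending in -a add be- … -ul around the stem; stems ending in -k or -r repeat the first consonant+vowel as a prefix.
So mizu → mizuob.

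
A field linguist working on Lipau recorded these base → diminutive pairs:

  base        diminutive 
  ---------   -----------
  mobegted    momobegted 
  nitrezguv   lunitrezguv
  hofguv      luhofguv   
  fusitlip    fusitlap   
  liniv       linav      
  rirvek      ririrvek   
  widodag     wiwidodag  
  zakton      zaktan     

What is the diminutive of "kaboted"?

hofguv and liniv both end in -v yet inflect differently (luhofguv, linav), so the final letter is not what conditions the rule; the last vowel is.
"kaboted" has last vowel 'e'. The stems whose last vowel is 'e' (rirvek → ririrvek, mobegted → momobegted) repeat the first consonant+vowel as a prefix.
So kaboted → kakaboted.

kakaboted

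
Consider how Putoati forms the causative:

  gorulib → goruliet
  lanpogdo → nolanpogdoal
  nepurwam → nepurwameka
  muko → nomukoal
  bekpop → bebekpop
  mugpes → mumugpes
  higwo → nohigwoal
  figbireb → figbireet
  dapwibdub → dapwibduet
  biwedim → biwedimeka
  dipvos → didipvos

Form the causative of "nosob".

nosoet

"nosob" ends in -b. The stems ending in -b (figbireb → figbireet, dapwibdub → dapwibduet, gorulib → goruliet) drop the final letter and add -et.
The other patterns: stems ending in -o add no- … -al around the stem; stems ending in -m add -eka; stems ending in -p or -s repeat the first consonant+vowel as a prefix.
So nosob → nosoet.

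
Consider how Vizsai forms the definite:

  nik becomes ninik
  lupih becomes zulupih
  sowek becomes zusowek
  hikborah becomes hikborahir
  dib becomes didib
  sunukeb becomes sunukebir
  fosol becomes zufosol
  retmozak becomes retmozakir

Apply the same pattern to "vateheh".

vatehehir

nik and sowek both end in -k yet inflect differently (ninik, zusowek), so the final letter is not what conditions the rule; the number of vowels is.
"vateheh" has 3 vowels. The stems with 3 vowels (retmozak → retmozakir, hikborah → hikborahir, sunukeb → sunukebir) add -ir.
The other patterns: stems with 1 vowel repeat the first consonant+vowel as a prefix; stems with 2 vowels add the prefix zu-.
So vateheh → vatehehir.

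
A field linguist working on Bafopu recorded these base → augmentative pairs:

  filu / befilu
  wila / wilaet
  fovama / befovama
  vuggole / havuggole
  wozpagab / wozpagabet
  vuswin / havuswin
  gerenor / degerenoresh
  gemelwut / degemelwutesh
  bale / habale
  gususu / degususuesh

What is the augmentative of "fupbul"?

"fupbul" begins with f-. The stems beginning with f- (filu → befilu, fovama → befovama) add the prefix be-.
The other patterns: stems beginning with g- add de- … -esh around the stem; stems beginning with w- add -et; stems beginning with b- or v- add the prefix ha-.
So fupbul → befupbul.

befupbul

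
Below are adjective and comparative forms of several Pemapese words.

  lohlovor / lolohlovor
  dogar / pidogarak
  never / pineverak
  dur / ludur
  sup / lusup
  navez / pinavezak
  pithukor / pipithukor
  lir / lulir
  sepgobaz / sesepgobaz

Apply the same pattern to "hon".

luhon

"hon" has 1 vowel. The stems with 1 vowel (dur → ludur, sup → lusup, lir → lulir) add the prefix lu-.
So hon → luhon.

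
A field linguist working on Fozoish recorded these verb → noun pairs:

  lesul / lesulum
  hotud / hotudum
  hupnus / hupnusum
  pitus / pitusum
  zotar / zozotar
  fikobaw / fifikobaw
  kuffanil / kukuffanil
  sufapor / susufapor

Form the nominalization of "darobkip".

dadarobkip

lesul and kuffanil both end in -l yet inflect differently (lesulum, kukuffanil), so the final letter is not what conditions the rule; the last vowel is.
"darobkip" has last vowel 'i'. The one such stem in the data (kuffanil → kukuffanil) repeats the first consonant+vowel as a prefix (as do zotar, fikobaw), so the same rule applies.
The other pattern: stems whose last vowel is 'u' add -um.
So darobkip → dadarobkip.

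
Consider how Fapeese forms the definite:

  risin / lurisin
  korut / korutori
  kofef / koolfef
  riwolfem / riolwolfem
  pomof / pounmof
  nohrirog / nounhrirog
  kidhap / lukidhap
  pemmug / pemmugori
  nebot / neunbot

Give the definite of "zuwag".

luzuwag

"zuwag" has last vowel 'a'. The one such stem in the data (kidhap → lukidhap) adds the prefix lu-, so the same rule applies.
The other patterns: stems whose last vowel is 'u' add -ori; stems whose last vowel is 'e' insert -ol- after the first vowel; stems whose last vowel is 'o' insert -un- after the first vowel.
So zuwag → luzuwag.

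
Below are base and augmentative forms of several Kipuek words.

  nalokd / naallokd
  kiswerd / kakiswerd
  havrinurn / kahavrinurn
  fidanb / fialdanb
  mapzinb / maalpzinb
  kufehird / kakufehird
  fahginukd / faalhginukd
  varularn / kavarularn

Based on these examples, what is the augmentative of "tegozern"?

kufehird and nalokd both end in -d yet inflect differently (kakufehird, naallokd), so the final letter is not what conditions the rule; the second-to-last letter is.
"tegozern" has second-to-last letter 'r'. The stems whose second-to-last letter is 'r' (kufehird → kakufehird, kiswerd → kakiswerd, havrinurn → kahavrinurn) add the prefix ka-.
The other pattern: stems whose second-to-last letter is 'k' or 'n' insert -al- after the first vowel.
So tegozern → kategozern.

kategozern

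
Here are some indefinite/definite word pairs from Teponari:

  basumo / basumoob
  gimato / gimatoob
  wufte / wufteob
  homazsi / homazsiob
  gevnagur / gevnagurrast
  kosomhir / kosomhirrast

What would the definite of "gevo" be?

gevoob

kosomhir and homazsi both have last vowel 'i' yet inflect differently (kosomhirrast, homazsiob), so the last vowel is not what conditions the rule; whether the stem ends in a vowel or a consonant is.
"gevo" ends in a vowel. The stems ending in a vowel (basumo → basumoob, wufte → wufteob, homazsi → homazsiob) add -ob.
The other pattern: stems ending in a consonant double the final consonant and add -ast.
So gevo → gevoob.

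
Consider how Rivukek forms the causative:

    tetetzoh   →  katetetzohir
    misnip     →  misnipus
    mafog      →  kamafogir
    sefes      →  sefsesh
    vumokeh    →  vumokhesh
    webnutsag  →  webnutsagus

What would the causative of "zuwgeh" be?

zuwghesh

tetetzoh and vumokeh both end in -h yet inflect differently (katetetzohir, vumokhesh), so the final letter is not what conditions the rule; the last vowel is.
"zuwgeh" has last vowel 'e'. The stems whose last vowel is 'e' (vumokeh → vumokhesh, sefes → sefsesh) delete the last vowel and add -esh.
So zuwgeh → zuwghesh.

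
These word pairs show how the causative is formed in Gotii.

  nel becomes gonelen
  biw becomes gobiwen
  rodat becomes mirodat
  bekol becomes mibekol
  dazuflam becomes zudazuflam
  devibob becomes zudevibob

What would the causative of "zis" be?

gozisen

"zis" has 1 vowel. The stems with 1 vowel (nel → gonelen, biw → gobiwen) add go- … -en around the stem.
So zis → gozisen.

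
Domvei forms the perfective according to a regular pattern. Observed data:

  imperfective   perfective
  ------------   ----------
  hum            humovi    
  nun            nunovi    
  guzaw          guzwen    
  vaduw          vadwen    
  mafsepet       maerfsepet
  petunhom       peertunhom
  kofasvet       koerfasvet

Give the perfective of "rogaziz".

"rogaziz" has 3 vowels. The stems with 3 vowels (mafsepet → maerfsepet, petunhom → peertunhom, kofasvet → koerfasvet) insert -er- after the first vowel.
The other patterns: stems with 1 vowel add -ovi; stems with 2 vowels delete the last vowel and add -en.
So rogaziz → roergaziz.

roergaziz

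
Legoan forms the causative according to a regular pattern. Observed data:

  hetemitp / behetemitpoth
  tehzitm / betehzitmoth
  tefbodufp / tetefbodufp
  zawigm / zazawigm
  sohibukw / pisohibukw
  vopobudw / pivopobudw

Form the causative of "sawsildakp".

hetemitp and tefbodufp both end in -p yet inflect differently (behetemitpoth, tetefbodufp), so the final letter is not what conditions the rule; the second-to-last letter is.
"sawsildakp" has second-to-last letter 'k'. The one such stem in the data (sohibukw → pisohibukw) adds the prefix pi-, so the same rule applies.
So sawsildakp → pisawsildakp.

pisawsildakp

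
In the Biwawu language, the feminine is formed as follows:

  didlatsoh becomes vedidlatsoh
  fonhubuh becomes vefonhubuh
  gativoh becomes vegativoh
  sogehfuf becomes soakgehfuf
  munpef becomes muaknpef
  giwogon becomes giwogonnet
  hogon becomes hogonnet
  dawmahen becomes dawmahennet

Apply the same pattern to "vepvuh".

fonhubuh and sogehfuf both have last vowel 'u' yet inflect differently (vefonhubuh, soakgehfuf), so the last vowel is not what conditions the rule; the final letter is.
"vepvuh" ends in -h. The stems ending in -h (didlatsoh → vedidlatsoh, fonhubuh → vefonhubuh, gativoh → vegativoh) add the prefix ve-.
So vepvuh → vevepvuh.

vevepvuh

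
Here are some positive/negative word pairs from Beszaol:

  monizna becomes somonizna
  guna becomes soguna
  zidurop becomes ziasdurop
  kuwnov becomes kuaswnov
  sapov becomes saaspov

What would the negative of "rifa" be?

monizna and zidurop both have 3 vowels yet inflect differently (somonizna, ziasdurop), so the number of vowels is not what conditions the rule; whether the stem ends in a vowel or a consonant is.
"rifa" ends in a vowel. The stems ending in a vowel (monizna → somonizna, guna → soguna) add the prefix so-.
The other pattern: stems ending in a consonant insert -as- after the first vowel.
So rifa → sorifa.

sorifa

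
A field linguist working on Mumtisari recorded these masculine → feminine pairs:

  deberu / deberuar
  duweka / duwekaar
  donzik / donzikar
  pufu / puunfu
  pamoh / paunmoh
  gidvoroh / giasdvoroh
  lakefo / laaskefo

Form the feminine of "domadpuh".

domadpuhar

deberu and pufu both end in -u yet inflect differently (deberuar, puunfu), so the final letter is not what conditions the rule; the first letter is.
"domadpuh" begins with d-. The stems beginning with d- (deberu → deberuar, duweka → duwekaar, donzik → donzikar) add -ar.
The other patterns: stems beginning with p- insert -un- after the first vowel; stems beginning with g- or l- insert -as- after the first vowel.
So domadpuh → domadpuhar.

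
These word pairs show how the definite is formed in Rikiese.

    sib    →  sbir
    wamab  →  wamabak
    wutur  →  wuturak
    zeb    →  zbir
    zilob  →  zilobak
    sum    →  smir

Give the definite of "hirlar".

"hirlar" has 2 vowels. The stems with 2 vowels (wamab → wamabak, wutur → wuturak, zilob → zilobak) add -ak.
So hirlar → hirlarak.

hirlarak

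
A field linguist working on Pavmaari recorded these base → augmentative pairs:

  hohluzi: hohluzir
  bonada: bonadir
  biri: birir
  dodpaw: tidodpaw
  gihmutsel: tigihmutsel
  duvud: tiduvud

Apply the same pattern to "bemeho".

bemehir

bonada and dodpaw both have last vowel 'a' yet inflect differently (bonadir, tidodpaw), so the last vowel is not what conditions the rule; whether the stem ends in a vowel or a consonant is.
"bemeho" ends in a vowel. The stems ending in a vowel (hohluzi → hohluzir, bonada → bonadir, biri → birir) drop the final letter and add -ir.
So bemeho → bemehir.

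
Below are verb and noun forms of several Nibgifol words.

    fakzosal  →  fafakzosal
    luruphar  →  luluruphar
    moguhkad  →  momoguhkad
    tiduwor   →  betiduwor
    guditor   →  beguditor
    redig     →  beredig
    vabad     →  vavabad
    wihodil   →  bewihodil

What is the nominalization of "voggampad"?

vovoggampad

luruphar and tiduwor both end in -r yet inflect differently (luluruphar, betiduwor), so the final letter is not what conditions the rule; the last vowel is.
"voggampad" has last vowel 'a'. The stems whose last vowel is 'a' (moguhkad → momoguhkad, fakzosal → fafakzosal, vabad → vavabad) repeat the first consonant+vowel as a prefix.
The other pattern: stems whose last vowel is 'i' or 'o' add the prefix be-.
So voggampad → vovoggampad.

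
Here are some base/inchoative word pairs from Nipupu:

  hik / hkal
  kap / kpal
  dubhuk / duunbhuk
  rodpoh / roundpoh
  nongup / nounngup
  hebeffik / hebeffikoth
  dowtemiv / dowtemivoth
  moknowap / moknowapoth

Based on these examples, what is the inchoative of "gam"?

gmal

"gam" has 1 vowel. The stems with 1 vowel (hik → hkal, kap → kpal) delete the last vowel and add -al.
The other patterns: stems with 2 vowels insert -un- after the first vowel; stems with 3 vowels add -oth.
So gam → gmal.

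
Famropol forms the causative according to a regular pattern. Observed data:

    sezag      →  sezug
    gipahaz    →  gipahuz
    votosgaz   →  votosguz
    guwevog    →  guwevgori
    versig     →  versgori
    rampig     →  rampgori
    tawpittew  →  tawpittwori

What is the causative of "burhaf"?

burhuf

sezag and guwevog both end in -g yet inflect differently (sezug, guwevgori), so the final letter is not what conditions the rule; the last vowel is.
"burhaf" has last vowel 'a'. The stems whose last vowel is 'a' (sezag → sezug, gipahaz → gipahuz, votosgaz → votosguz) change the last vowel to 'u'.
The other pattern: stems whose last vowel is 'e', 'i' or 'o' delete the last vowel and add -ori.
So burhaf → burhuf.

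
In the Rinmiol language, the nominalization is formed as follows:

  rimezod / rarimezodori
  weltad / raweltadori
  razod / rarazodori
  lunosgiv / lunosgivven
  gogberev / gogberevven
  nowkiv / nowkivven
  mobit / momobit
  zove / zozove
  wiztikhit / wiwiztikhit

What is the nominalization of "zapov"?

lunosgiv and mobit both have last vowel 'i' yet inflect differently (lunosgivven, momobit), so the last vowel is not what conditions the rule; the final letter is.
"zapov" ends in -v. The stems ending in -v (lunosgiv → lunosgivven, gogberev → gogberevven, nowkiv → nowkivven) double the final consonant and add -en.
So zapov → zapovven.

zapovven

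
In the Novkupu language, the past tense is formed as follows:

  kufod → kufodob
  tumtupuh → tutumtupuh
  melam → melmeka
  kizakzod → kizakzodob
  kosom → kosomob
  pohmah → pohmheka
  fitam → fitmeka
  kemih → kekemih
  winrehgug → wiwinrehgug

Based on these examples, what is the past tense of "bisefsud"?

kosom and fitam both end in -m yet inflect differently (kosomob, fitmeka), so the final letter is not what conditions the rule; the last vowel is.
"bisefsud" has last vowel 'u'. The stems whose last vowel is 'u' (winrehgug → wiwinrehgug, tumtupuh → tutumtupuh) repeat the first consonant+vowel as a prefix.
The other patterns: stems whose last vowel is 'o' add -ob; stems whose last vowel is 'a' delete the last vowel and add -eka.
So bisefsud → bibisefsud.

bibisefsud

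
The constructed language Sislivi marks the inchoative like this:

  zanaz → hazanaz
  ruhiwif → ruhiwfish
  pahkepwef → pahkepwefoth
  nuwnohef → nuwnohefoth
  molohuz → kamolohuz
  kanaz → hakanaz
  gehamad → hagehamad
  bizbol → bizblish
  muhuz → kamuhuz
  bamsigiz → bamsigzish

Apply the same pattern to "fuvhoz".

fuvhzish

"fuvhoz" has last vowel 'o'. The one such stem in the data (bizbol → bizblish) deletes the last vowel and adds -ish (as do ruhiwif, bamsigiz), so the same rule applies.
The other patterns: stems whose last vowel is 'a' add the prefix ha-; stems whose last vowel is 'e' add -oth; stems whose last vowel is 'u' add the prefix ka-.
So fuvhoz → fuvhzish.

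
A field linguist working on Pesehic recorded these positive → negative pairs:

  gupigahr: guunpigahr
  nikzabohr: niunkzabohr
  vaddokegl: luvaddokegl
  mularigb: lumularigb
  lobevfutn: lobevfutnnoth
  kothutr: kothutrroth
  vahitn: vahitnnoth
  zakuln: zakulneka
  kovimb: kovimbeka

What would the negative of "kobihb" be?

gupigahr and kothutr both end in -r yet inflect differently (guunpigahr, kothutrroth), so the final letter is not what conditions the rule; the second-to-last letter is.
"kobihb" has second-to-last letter 'h'. The stems whose second-to-last letter is 'h' (gupigahr → guunpigahr, nikzabohr → niunkzabohr) insert -un- after the first vowel.
So kobihb → kounbihb.

kounbihb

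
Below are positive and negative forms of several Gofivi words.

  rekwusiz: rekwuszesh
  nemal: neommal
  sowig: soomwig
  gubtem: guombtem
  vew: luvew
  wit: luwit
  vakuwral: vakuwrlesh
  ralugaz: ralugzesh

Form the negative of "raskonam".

nemal and vakuwral both end in -l yet inflect differently (neommal, vakuwrlesh), so the final letter is not what conditions the rule; the number of vowels is.
"raskonam" has 3 vowels. The stems with 3 vowels (rekwusiz → rekwuszesh, vakuwral → vakuwrlesh, ralugaz → ralugzesh) delete the last vowel and add -esh.
The other patterns: stems with 1 vowel add the prefix lu-; stems with 2 vowels insert -om- after the first vowel.
So raskonam → raskonmesh.

raskonmesh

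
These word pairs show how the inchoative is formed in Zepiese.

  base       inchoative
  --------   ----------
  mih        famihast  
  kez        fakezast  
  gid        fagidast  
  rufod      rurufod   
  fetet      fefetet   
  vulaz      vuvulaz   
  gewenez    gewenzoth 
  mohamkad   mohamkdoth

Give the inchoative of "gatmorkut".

gatmorktoth

gid and rufod both end in -d yet inflect differently (fagidast, rurufod), so the final letter is not what conditions the rule; the number of vowels is.
"gatmorkut" has 3 vowels. The stems with 3 vowels (gewenez → gewenzoth, mohamkad → mohamkdoth) delete the last vowel and add -oth.
The other patterns: stems with 1 vowel add fa- … -ast around the stem; stems with 2 vowels repeat the first consonant+vowel as a prefix.
So gatmorkut → gatmorktoth.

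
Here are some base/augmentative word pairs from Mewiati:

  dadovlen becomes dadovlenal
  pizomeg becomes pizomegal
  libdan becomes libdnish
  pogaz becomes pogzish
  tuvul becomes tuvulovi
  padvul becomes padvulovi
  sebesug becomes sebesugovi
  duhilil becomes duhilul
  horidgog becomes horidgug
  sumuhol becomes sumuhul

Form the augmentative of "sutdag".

dadovlen and libdan both end in -n yet inflect differently (dadovlenal, libdnish), so the final letter is not what conditions the rule; the last vowel is.
"sutdag" has last vowel 'a'. The stems whose last vowel is 'a' (libdan → libdnish, pogaz → pogzish) delete the last vowel and add -ish.
The other patterns: stems whose last vowel is 'e' add -al; stems whose last vowel is 'u' add -ovi; stems whose last vowel is 'i' or 'o' change the last vowel to 'u'.
So sutdag → sutdgish.

sutdgish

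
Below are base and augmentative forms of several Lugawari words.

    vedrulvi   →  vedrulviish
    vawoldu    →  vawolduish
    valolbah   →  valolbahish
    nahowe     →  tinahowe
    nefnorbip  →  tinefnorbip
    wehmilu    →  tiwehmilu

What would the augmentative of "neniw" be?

tineniw

vawoldu and wehmilu both end in -u yet inflect differently (vawolduish, tiwehmilu), so the final letter is not what conditions the rule; the first letter is.
"neniw" begins with n-. The stems beginning with n- (nahowe → tinahowe, nefnorbip → tinefnorbip) add the prefix ti-.
The other pattern: stems beginning with v- add -ish.
So neniw → tineniw.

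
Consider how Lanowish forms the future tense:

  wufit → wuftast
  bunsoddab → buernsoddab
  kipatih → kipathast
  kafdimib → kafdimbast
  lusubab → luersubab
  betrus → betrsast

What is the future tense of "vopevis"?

vopevsast

"vopevis" has last vowel 'i'. The stems whose last vowel is 'i' (kafdimib → kafdimbast, wufit → wuftast, kipatih → kipathast) delete the last vowel and add -ast.
The other pattern: stems whose last vowel is 'a' insert -er- after the first vowel.
So vopevis → vopevsast.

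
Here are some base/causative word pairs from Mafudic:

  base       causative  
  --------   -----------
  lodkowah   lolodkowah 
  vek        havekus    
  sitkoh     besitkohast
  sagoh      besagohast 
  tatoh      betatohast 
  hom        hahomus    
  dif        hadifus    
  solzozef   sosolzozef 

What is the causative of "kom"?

hakomus

"kom" has 1 vowel. The stems with 1 vowel (vek → havekus, hom → hahomus, dif → hadifus) add ha- … -us around the stem.
The other patterns: stems with 2 vowels add be- … -ast around the stem; stems with 3 vowels repeat the first consonant+vowel as a prefix.
So kom → hakomus.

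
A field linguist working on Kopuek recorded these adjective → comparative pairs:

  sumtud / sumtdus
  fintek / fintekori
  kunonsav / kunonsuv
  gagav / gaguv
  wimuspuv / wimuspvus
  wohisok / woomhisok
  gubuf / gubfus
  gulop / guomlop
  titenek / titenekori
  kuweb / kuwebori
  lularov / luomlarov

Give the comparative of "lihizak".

lihizuk

"lihizak" has last vowel 'a'. The stems whose last vowel is 'a' (kunonsav → kunonsuv, gagav → gaguv) change the last vowel to 'u'.
So lihizak → lihizuk.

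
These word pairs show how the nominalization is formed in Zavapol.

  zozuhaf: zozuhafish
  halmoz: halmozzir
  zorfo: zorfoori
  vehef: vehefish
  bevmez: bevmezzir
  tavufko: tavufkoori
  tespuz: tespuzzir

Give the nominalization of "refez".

zorfo and halmoz both have last vowel 'o' yet inflect differently (zorfoori, halmozzir), so the last vowel is not what conditions the rule; the final letter is.
"refez" ends in -z. The stems ending in -z (tespuz → tespuzzir, bevmez → bevmezzir, halmoz → halmozzir) double the final consonant and add -ir.
The other patterns: stems ending in -o add -ori; stems ending in -f add -ish.
So refez → refezzir.

refezzir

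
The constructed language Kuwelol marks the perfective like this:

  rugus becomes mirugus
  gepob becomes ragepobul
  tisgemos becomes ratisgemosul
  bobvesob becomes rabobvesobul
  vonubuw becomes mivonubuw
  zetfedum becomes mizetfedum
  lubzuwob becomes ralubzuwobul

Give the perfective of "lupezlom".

tisgemos and rugus both end in -s yet inflect differently (ratisgemosul, mirugus), so the final letter is not what conditions the rule; the last vowel is.
"lupezlom" has last vowel 'o'. The stems whose last vowel is 'o' (tisgemos → ratisgemosul, bobvesob → rabobvesobul, lubzuwob → ralubzuwobul) add ra- … -ul around the stem.
So lupezlom → ralupezlomul.

ralupezlomul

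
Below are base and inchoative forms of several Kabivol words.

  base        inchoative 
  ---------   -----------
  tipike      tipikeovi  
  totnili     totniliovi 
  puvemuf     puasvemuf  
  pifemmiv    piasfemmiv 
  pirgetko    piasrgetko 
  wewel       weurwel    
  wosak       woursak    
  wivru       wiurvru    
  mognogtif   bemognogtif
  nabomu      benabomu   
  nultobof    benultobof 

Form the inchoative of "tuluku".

puvemuf and mognogtif both end in -f yet inflect differently (puasvemuf, bemognogtif), so the final letter is not what conditions the rule; the first letter is.
"tuluku" begins with t-. The stems beginning with t- (tipike → tipikeovi, totnili → totniliovi) add -ovi.
The other patterns: stems beginning with p- insert -as- after the first vowel; stems beginning with w- insert -ur- after the first vowel; stems beginning with m- or n- add the prefix be-.
So tuluku → tulukuovi.

tulukuovi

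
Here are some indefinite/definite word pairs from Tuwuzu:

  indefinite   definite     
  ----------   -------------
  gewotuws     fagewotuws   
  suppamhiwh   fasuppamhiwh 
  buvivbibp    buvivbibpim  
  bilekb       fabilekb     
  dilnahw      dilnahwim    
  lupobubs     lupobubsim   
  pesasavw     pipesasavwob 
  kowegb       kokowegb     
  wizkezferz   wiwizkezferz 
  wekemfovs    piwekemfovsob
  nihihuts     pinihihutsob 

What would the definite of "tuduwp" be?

fatuduwp

dilnahw and pesasavw both end in -w yet inflect differently (dilnahwim, pipesasavwob), so the final letter is not what conditions the rule; the second-to-last letter is.
"tuduwp" has second-to-last letter 'w'. The stems whose second-to-last letter is 'w' (suppamhiwh → fasuppamhiwh, gewotuws → fagewotuws) add the prefix fa-.
So tuduwp → fatuduwp.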